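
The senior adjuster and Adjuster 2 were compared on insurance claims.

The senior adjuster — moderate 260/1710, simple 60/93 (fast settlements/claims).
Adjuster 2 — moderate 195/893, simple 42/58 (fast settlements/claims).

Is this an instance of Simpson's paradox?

No

Moderate: the senior adjuster 260/1710 = 15.2%, Adjuster 2 195/893 = 21.8% → Adjuster 2
Simple: the senior adjuster 60/93 = 64.5%, Adjuster 2 42/58 = 72.4% → Adjuster 2
Overall: the senior adjuster 320/1803 = 17.7%, Adjuster 2 237/951 = 24.9% → Adjuster 2
Adjuster 2 wins overall and in every claim group — no reversal.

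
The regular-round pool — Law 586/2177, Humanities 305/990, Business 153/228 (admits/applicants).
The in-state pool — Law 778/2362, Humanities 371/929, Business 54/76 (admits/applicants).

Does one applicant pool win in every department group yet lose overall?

Law: the regular-round pool 586/2177 = 26.9%, the in-state pool 778/2362 = 32.9% → the in-state pool
Humanities: the regular-round pool 305/990 = 30.8%, the in-state pool 371/929 = 39.9% → the in-state pool
Business: the regular-round pool 153/228 = 67.1%, the in-state pool 54/76 = 71.1% → the in-state pool
Overall: the regular-round pool 1044/3395 = 30.8%, the in-state pool 1203/3367 = 35.7% → the in-state pool
The in-state pool wins overall and in every department group — no reversal.

No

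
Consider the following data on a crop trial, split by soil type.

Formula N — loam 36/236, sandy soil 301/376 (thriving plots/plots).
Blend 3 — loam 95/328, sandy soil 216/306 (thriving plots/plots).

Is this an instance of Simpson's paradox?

No

Loam: Formula N 36/236 = 15.3%, Blend 3 95/328 = 29.0% → Blend 3
Sandy soil: Formula N 301/376 = 80.1%, Blend 3 216/306 = 70.6% → Formula N
Overall: Formula N 337/612 = 55.1%, Blend 3 311/634 = 49.1% → Formula N
Neither sweeps: Formula N wins 1 of 2 groups, Blend 3 wins 1. Formula N wins overall but not every group — no Simpson reversal.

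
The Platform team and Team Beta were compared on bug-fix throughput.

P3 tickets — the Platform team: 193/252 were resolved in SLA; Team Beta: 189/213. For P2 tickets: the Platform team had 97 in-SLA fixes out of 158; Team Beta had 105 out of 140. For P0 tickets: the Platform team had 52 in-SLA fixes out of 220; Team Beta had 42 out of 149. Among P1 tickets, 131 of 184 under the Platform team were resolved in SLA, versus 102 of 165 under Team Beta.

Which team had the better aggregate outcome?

P3: the Platform team 193/252 = 76.6%, Team Beta 189/213 = 88.7% → Team Beta
P2: the Platform team 97/158 = 61.4%, Team Beta 105/140 = 75.0% → Team Beta
P0: the Platform team 52/220 = 23.6%, Team Beta 42/149 = 28.2% → Team Beta
P1: the Platform team 131/184 = 71.2%, Team Beta 102/165 = 61.8% → the Platform team
Overall: the Platform team 473/814 = 58.1%, Team Beta 438/667 = 65.7% → Team Beta
(Neither sweeps every ticket group, but Team Beta has the higher pooled rate.)

Team Beta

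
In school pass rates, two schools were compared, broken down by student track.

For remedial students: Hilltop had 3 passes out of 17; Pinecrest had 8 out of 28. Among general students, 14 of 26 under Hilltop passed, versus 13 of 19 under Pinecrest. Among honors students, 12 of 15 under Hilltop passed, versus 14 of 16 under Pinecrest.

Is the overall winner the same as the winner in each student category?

Yes

Remedial: Hilltop 3/17 = 17.6%, Pinecrest 8/28 = 28.6% → Pinecrest
General: Hilltop 14/26 = 53.8%, Pinecrest 13/19 = 68.4% → Pinecrest
Honors: Hilltop 12/15 = 80.0%, Pinecrest 14/16 = 87.5% → Pinecrest
Overall: Hilltop 29/58 = 50.0%, Pinecrest 35/63 = 55.6% → Pinecrest
Pinecrest wins overall and in every student group — no reversal.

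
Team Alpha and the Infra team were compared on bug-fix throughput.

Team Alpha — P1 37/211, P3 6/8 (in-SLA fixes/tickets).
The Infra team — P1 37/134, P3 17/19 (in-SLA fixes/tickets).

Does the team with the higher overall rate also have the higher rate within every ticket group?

P1: Team Alpha 37/211 = 17.5%, the Infra team 37/134 = 27.6% → the Infra team
P3: Team Alpha 6/8 = 75.0%, the Infra team 17/19 = 89.5% → the Infra team
Overall: Team Alpha 43/219 = 19.6%, the Infra team 54/153 = 35.3% → the Infra team
The Infra team wins overall and in every ticket group — no reversal.

Yes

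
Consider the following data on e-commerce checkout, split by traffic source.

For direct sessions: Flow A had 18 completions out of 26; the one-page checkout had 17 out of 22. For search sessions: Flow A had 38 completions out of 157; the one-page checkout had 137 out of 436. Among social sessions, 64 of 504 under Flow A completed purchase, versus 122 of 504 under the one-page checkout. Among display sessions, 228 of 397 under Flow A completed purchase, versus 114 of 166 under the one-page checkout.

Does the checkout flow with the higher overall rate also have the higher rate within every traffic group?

Yes

Direct: Flow A 18/26 = 69.2%, the one-page checkout 17/22 = 77.3% → the one-page checkout
Search: Flow A 38/157 = 24.2%, the one-page checkout 137/436 = 31.4% → the one-page checkout
Social: Flow A 64/504 = 12.7%, the one-page checkout 122/504 = 24.2% → the one-page checkout
Display: Flow A 228/397 = 57.4%, the one-page checkout 114/166 = 68.7% → the one-page checkout
Overall: Flow A 348/1084 = 32.1%, the one-page checkout 390/1128 = 34.6% → the one-page checkout
The one-page checkout wins overall and in every traffic group — no reversal.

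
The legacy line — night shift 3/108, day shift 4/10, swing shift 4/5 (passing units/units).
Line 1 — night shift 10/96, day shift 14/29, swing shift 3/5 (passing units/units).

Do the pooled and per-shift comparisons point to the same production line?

Night shift: the legacy line 3/108 = 2.8%, Line 1 10/96 = 10.4% → Line 1
Day shift: the legacy line 4/10 = 40.0%, Line 1 14/29 = 48.3% → Line 1
Swing shift: the legacy line 4/5 = 80.0%, Line 1 3/5 = 60.0% → the legacy line
Overall: the legacy line 11/123 = 8.9%, Line 1 27/130 = 20.8% → Line 1
Neither sweeps: the legacy line wins 1 of 3 groups, Line 1 wins 2. Line 1 wins overall but not every group — no Simpson reversal.

No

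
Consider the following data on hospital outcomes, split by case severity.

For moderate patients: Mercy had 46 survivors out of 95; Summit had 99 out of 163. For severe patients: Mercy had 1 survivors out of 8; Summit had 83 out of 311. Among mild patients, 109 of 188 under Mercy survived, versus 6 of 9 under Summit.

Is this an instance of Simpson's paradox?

Moderate: Mercy 46/95 = 48.4%, Summit 99/163 = 60.7% → Summit
Severe: Mercy 1/8 = 12.5%, Summit 83/311 = 26.7% → Summit
Mild: Mercy 109/188 = 58.0%, Summit 6/9 = 66.7% → Summit
Overall: Mercy 156/291 = 53.6%, Summit 188/483 = 38.9% → Mercy
Summit wins each case group but Mercy wins overall — the comparison reverses. Summit's patients skew toward severe, which has a lower base rate.

Yes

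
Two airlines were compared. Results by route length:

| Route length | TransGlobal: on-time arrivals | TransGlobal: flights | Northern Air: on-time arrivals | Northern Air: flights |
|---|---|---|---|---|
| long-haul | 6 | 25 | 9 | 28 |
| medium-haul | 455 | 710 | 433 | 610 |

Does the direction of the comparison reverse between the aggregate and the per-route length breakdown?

Long-haul: TransGlobal 6/25 = 24.0%, Northern Air 9/28 = 32.1% → Northern Air
Medium-haul: TransGlobal 455/710 = 64.1%, Northern Air 433/610 = 71.0% → Northern Air
Overall: TransGlobal 461/735 = 62.7%, Northern Air 442/638 = 69.3% → Northern Air
Northern Air wins overall and in every route group — no reversal.

No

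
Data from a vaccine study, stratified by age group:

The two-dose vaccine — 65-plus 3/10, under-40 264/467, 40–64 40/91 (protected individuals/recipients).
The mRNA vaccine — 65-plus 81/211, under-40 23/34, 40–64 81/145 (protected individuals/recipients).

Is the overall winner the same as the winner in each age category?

No

65-plus: the two-dose vaccine 3/10 = 30.0%, the mRNA vaccine 81/211 = 38.4% → the mRNA vaccine
Under-40: the two-dose vaccine 264/467 = 56.5%, the mRNA vaccine 23/34 = 67.6% → the mRNA vaccine
40–64: the two-dose vaccine 40/91 = 44.0%, the mRNA vaccine 81/145 = 55.9% → the mRNA vaccine
Overall: the two-dose vaccine 307/568 = 54.0%, the mRNA vaccine 185/390 = 47.4% → the two-dose vaccine
The mRNA vaccine wins each age group but the two-dose vaccine wins overall — the comparison reverses. The mRNA vaccine's recipients skew toward 65-plus, which has a lower base rate.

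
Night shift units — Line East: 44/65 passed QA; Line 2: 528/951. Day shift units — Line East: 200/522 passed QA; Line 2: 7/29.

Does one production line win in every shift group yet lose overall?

Night shift: Line East 44/65 = 67.7%, Line 2 528/951 = 55.5% → Line East
Day shift: Line East 200/522 = 38.3%, Line 2 7/29 = 24.1% → Line East
Overall: Line East 244/587 = 41.6%, Line 2 535/980 = 54.6% → Line 2
Line East wins each shift group but Line 2 wins overall — the comparison reverses. Line East's units skew toward day shift, which has a lower base rate.

Yes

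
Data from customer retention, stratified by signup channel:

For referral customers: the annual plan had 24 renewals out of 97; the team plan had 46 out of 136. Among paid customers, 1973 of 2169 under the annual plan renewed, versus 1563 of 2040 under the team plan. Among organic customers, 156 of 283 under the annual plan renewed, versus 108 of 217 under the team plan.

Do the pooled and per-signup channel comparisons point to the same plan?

No

Referral: the annual plan 24/97 = 24.7%, the team plan 46/136 = 33.8% → the team plan
Paid: the annual plan 1973/2169 = 91.0%, the team plan 1563/2040 = 76.6% → the annual plan
Organic: the annual plan 156/283 = 55.1%, the team plan 108/217 = 49.8% → the annual plan
Overall: the annual plan 2153/2549 = 84.5%, the team plan 1717/2393 = 71.8% → the annual plan
Neither sweeps: the annual plan wins 2 of 3 groups, the team plan wins 1. The annual plan wins overall but not every group — no Simpson reversal.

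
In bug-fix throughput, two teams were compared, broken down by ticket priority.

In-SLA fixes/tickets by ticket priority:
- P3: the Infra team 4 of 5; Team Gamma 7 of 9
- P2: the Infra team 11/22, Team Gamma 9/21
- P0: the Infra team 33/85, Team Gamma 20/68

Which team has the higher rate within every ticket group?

P3: the Infra team 4/5 = 80.0%, Team Gamma 7/9 = 77.8% → the Infra team
P2: the Infra team 11/22 = 50.0%, Team Gamma 9/21 = 42.9% → the Infra team
P0: the Infra team 33/85 = 38.8%, Team Gamma 20/68 = 29.4% → the Infra team
The Infra team has the higher rate in all 3 groups.

the Infra team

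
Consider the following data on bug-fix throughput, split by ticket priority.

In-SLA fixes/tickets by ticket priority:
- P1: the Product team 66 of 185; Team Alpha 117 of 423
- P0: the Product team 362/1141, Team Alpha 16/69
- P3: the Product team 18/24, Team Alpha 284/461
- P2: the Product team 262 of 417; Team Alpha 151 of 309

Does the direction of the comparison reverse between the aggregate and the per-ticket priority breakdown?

Yes

P1: the Product team 66/185 = 35.7%, Team Alpha 117/423 = 27.7% → the Product team
P0: the Product team 362/1141 = 31.7%, Team Alpha 16/69 = 23.2% → the Product team
P3: the Product team 18/24 = 75.0%, Team Alpha 284/461 = 61.6% → the Product team
P2: the Product team 262/417 = 62.8%, Team Alpha 151/309 = 48.9% → the Product team
Overall: the Product team 708/1767 = 40.1%, Team Alpha 568/1262 = 45.0% → Team Alpha
The Product team wins each ticket group but Team Alpha wins overall — the comparison reverses. The Product team's tickets skew toward P0, which has a lower base rate.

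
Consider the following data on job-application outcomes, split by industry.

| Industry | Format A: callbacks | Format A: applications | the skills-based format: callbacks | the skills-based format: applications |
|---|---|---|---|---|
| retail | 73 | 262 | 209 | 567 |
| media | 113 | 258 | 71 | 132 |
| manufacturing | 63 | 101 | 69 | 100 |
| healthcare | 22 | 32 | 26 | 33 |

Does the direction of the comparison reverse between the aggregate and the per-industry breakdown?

Retail: Format A 73/262 = 27.9%, the skills-based format 209/567 = 36.9% → the skills-based format
Media: Format A 113/258 = 43.8%, the skills-based format 71/132 = 53.8% → the skills-based format
Manufacturing: Format A 63/101 = 62.4%, the skills-based format 69/100 = 69.0% → the skills-based format
Healthcare: Format A 22/32 = 68.8%, the skills-based format 26/33 = 78.8% → the skills-based format
Overall: Format A 271/653 = 41.5%, the skills-based format 375/832 = 45.1% → the skills-based format
The skills-based format wins overall and in every industry group — no reversal.

No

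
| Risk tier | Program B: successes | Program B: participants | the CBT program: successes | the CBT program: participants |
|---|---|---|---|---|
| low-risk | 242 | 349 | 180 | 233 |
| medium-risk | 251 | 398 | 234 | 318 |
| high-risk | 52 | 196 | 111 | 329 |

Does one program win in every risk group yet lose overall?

No

Low-risk: Program B 242/349 = 69.3%, the CBT program 180/233 = 77.3% → the CBT program
Medium-risk: Program B 251/398 = 63.1%, the CBT program 234/318 = 73.6% → the CBT program
High-risk: Program B 52/196 = 26.5%, the CBT program 111/329 = 33.7% → the CBT program
Overall: Program B 545/943 = 57.8%, the CBT program 525/880 = 59.7% → the CBT program
The CBT program wins overall and in every risk group — no reversal.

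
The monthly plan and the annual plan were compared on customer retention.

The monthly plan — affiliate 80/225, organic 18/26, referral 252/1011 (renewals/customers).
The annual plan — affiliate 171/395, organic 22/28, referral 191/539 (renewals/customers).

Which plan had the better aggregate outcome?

the annual plan

Affiliate: the monthly plan 80/225 = 35.6%, the annual plan 171/395 = 43.3% → the annual plan
Organic: the monthly plan 18/26 = 69.2%, the annual plan 22/28 = 78.6% → the annual plan
Referral: the monthly plan 252/1011 = 24.9%, the annual plan 191/539 = 35.4% → the annual plan
Overall: the monthly plan 350/1262 = 27.7%, the annual plan 384/962 = 39.9% → the annual plan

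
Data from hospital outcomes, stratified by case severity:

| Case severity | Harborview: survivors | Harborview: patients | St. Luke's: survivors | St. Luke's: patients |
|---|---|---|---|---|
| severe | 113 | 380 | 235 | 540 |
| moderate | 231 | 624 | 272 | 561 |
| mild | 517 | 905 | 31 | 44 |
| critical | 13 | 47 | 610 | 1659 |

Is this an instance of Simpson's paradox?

Severe: Harborview 113/380 = 29.7%, St. Luke's 235/540 = 43.5% → St. Luke's
Moderate: Harborview 231/624 = 37.0%, St. Luke's 272/561 = 48.5% → St. Luke's
Mild: Harborview 517/905 = 57.1%, St. Luke's 31/44 = 70.5% → St. Luke's
Critical: Harborview 13/47 = 27.7%, St. Luke's 610/1659 = 36.8% → St. Luke's
Overall: Harborview 874/1956 = 44.7%, St. Luke's 1148/2804 = 40.9% → Harborview
St. Luke's wins each case group but Harborview wins overall — the comparison reverses. St. Luke's's patients skew toward critical, which has a lower base rate.

Yes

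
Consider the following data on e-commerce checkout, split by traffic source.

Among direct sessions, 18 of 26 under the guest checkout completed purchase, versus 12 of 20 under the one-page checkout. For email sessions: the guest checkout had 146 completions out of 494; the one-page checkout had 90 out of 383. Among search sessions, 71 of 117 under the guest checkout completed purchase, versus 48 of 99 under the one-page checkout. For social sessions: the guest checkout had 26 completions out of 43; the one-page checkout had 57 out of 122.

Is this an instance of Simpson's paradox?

Direct: the guest checkout 18/26 = 69.2%, the one-page checkout 12/20 = 60.0% → the guest checkout
Email: the guest checkout 146/494 = 29.6%, the one-page checkout 90/383 = 23.5% → the guest checkout
Search: the guest checkout 71/117 = 60.7%, the one-page checkout 48/99 = 48.5% → the guest checkout
Social: the guest checkout 26/43 = 60.5%, the one-page checkout 57/122 = 46.7% → the guest checkout
Overall: the guest checkout 261/680 = 38.4%, the one-page checkout 207/624 = 33.2% → the guest checkout
The guest checkout wins overall and in every traffic group — no reversal.

No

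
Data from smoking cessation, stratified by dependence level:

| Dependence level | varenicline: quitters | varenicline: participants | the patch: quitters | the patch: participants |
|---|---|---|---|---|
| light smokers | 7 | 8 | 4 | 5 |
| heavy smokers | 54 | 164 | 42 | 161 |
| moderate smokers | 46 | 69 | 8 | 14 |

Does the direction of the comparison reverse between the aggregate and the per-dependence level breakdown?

Light smokers: varenicline 7/8 = 87.5%, the patch 4/5 = 80.0% → varenicline
Heavy smokers: varenicline 54/164 = 32.9%, the patch 42/161 = 26.1% → varenicline
Moderate smokers: varenicline 46/69 = 66.7%, the patch 8/14 = 57.1% → varenicline
Overall: varenicline 107/241 = 44.4%, the patch 54/180 = 30.0% → varenicline
Varenicline wins overall and in every dependence group — no reversal.

No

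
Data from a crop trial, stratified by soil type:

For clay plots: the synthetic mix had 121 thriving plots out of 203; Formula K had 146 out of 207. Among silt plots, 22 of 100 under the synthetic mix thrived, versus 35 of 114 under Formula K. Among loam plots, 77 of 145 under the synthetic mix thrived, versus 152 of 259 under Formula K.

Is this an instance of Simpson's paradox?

No

Clay: the synthetic mix 121/203 = 59.6%, Formula K 146/207 = 70.5% → Formula K
Silt: the synthetic mix 22/100 = 22.0%, Formula K 35/114 = 30.7% → Formula K
Loam: the synthetic mix 77/145 = 53.1%, Formula K 152/259 = 58.7% → Formula K
Overall: the synthetic mix 220/448 = 49.1%, Formula K 333/580 = 57.4% → Formula K
Formula K wins overall and in every soil group — no reversal.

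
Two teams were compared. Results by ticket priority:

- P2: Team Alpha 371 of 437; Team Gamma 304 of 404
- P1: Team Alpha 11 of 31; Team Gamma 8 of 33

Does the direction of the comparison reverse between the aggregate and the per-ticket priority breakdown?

No

P2: Team Alpha 371/437 = 84.9%, Team Gamma 304/404 = 75.2% → Team Alpha
P1: Team Alpha 11/31 = 35.5%, Team Gamma 8/33 = 24.2% → Team Alpha
Overall: Team Alpha 382/468 = 81.6%, Team Gamma 312/437 = 71.4% → Team Alpha
Team Alpha wins overall and in every ticket group — no reversal.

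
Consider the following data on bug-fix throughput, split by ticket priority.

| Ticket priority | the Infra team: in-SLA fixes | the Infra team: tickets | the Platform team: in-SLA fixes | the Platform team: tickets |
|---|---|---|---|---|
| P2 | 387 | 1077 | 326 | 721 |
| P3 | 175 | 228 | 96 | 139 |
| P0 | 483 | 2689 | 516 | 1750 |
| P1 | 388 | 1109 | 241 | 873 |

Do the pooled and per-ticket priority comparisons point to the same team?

No

P2: the Infra team 387/1077 = 35.9%, the Platform team 326/721 = 45.2% → the Platform team
P3: the Infra team 175/228 = 76.8%, the Platform team 96/139 = 69.1% → the Infra team
P0: the Infra team 483/2689 = 18.0%, the Platform team 516/1750 = 29.5% → the Platform team
P1: the Infra team 388/1109 = 35.0%, the Platform team 241/873 = 27.6% → the Infra team
Overall: the Infra team 1433/5103 = 28.1%, the Platform team 1179/3483 = 33.9% → the Platform team
Neither sweeps: the Infra team wins 2 of 4 groups, the Platform team wins 2. The Platform team wins overall but not every group — no Simpson reversal.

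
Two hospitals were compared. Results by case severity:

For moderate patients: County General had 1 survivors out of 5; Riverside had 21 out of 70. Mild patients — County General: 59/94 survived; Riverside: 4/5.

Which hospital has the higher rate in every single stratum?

Riverside

Moderate: County General 1/5 = 20.0%, Riverside 21/70 = 30.0% → Riverside
Mild: County General 59/94 = 62.8%, Riverside 4/5 = 80.0% → Riverside
Riverside has the higher rate in both groups.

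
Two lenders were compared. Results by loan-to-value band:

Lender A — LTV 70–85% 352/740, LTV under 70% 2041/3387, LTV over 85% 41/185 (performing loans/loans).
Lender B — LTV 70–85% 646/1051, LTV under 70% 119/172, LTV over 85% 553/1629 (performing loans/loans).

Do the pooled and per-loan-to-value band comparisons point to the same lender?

LTV 70–85%: Lender A 352/740 = 47.6%, Lender B 646/1051 = 61.5% → Lender B
LTV under 70%: Lender A 2041/3387 = 60.3%, Lender B 119/172 = 69.2% → Lender B
LTV over 85%: Lender A 41/185 = 22.2%, Lender B 553/1629 = 33.9% → Lender B
Overall: Lender A 2434/4312 = 56.4%, Lender B 1318/2852 = 46.2% → Lender A
Lender B wins each loan-to-value group but Lender A wins overall — the comparison reverses. Lender B's loans skew toward LTV over 85%, which has a lower base rate.

No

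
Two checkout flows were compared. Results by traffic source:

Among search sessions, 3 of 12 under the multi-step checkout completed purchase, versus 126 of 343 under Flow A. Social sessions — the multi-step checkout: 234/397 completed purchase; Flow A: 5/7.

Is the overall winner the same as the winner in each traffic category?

No

Search: the multi-step checkout 3/12 = 25.0%, Flow A 126/343 = 36.7% → Flow A
Social: the multi-step checkout 234/397 = 58.9%, Flow A 5/7 = 71.4% → Flow A
Overall: the multi-step checkout 237/409 = 57.9%, Flow A 131/350 = 37.4% → the multi-step checkout
Flow A wins each traffic group but the multi-step checkout wins overall — the comparison reverses. Flow A's sessions skew toward search, which has a lower base rate.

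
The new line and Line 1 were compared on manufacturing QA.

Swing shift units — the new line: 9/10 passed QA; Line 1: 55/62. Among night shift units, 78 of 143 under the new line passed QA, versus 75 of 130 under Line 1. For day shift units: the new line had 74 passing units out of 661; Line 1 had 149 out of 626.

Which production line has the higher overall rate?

Swing shift: the new line 9/10 = 90.0%, Line 1 55/62 = 88.7% → the new line
Night shift: the new line 78/143 = 54.5%, Line 1 75/130 = 57.7% → Line 1
Day shift: the new line 74/661 = 11.2%, Line 1 149/626 = 23.8% → Line 1
Overall: the new line 161/814 = 19.8%, Line 1 279/818 = 34.1% → Line 1
(Neither sweeps every shift group, but Line 1 has the higher pooled rate.)

Line 1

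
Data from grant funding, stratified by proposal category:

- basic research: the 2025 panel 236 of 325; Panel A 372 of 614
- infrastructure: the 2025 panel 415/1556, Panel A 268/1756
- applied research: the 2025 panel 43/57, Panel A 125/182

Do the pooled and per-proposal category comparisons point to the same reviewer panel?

Yes

Basic research: the 2025 panel 236/325 = 72.6%, Panel A 372/614 = 60.6% → the 2025 panel
Infrastructure: the 2025 panel 415/1556 = 26.7%, Panel A 268/1756 = 15.3% → the 2025 panel
Applied research: the 2025 panel 43/57 = 75.4%, Panel A 125/182 = 68.7% → the 2025 panel
Overall: the 2025 panel 694/1938 = 35.8%, Panel A 765/2552 = 30.0% → the 2025 panel
The 2025 panel wins overall and in every proposal group — no reversal.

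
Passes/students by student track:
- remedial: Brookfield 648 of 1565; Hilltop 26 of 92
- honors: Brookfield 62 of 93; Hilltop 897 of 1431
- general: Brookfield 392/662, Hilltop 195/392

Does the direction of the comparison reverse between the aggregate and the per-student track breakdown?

Yes

Remedial: Brookfield 648/1565 = 41.4%, Hilltop 26/92 = 28.3% → Brookfield
Honors: Brookfield 62/93 = 66.7%, Hilltop 897/1431 = 62.7% → Brookfield
General: Brookfield 392/662 = 59.2%, Hilltop 195/392 = 49.7% → Brookfield
Overall: Brookfield 1102/2320 = 47.5%, Hilltop 1118/1915 = 58.4% → Hilltop
Brookfield wins each student group but Hilltop wins overall — the comparison reverses. Brookfield's students skew toward remedial, which has a lower base rate.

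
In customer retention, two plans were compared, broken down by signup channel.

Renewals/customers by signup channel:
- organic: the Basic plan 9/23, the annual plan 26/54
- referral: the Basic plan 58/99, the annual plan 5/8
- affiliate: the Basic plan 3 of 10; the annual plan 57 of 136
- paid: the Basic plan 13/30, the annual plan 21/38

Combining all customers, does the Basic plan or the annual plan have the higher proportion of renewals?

the Basic plan

Organic: the Basic plan 9/23 = 39.1%, the annual plan 26/54 = 48.1% → the annual plan
Referral: the Basic plan 58/99 = 58.6%, the annual plan 5/8 = 62.5% → the annual plan
Affiliate: the Basic plan 3/10 = 30.0%, the annual plan 57/136 = 41.9% → the annual plan
Paid: the Basic plan 13/30 = 43.3%, the annual plan 21/38 = 55.3% → the annual plan
Overall: the Basic plan 83/162 = 51.2%, the annual plan 109/236 = 46.2% → the Basic plan
(The annual plan wins every signup group but the Basic plan wins overall — the annual plan's customers skew toward the low-rate affiliate group.)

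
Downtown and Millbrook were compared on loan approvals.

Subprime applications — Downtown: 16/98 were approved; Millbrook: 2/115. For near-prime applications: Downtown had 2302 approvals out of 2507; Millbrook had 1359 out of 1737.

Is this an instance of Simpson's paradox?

Subprime: Downtown 16/98 = 16.3%, Millbrook 2/115 = 1.7% → Downtown
Near-prime: Downtown 2302/2507 = 91.8%, Millbrook 1359/1737 = 78.2% → Downtown
Overall: Downtown 2318/2605 = 89.0%, Millbrook 1361/1852 = 73.5% → Downtown
Downtown wins overall and in every credit group — no reversal.

No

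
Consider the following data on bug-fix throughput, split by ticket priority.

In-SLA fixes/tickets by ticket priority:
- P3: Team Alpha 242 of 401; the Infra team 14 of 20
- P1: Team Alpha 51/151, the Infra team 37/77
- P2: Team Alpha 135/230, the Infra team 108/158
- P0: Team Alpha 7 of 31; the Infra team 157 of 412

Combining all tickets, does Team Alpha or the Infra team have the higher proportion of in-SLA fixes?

P3: Team Alpha 242/401 = 60.3%, the Infra team 14/20 = 70.0% → the Infra team
P1: Team Alpha 51/151 = 33.8%, the Infra team 37/77 = 48.1% → the Infra team
P2: Team Alpha 135/230 = 58.7%, the Infra team 108/158 = 68.4% → the Infra team
P0: Team Alpha 7/31 = 22.6%, the Infra team 157/412 = 38.1% → the Infra team
Overall: Team Alpha 435/813 = 53.5%, the Infra team 316/667 = 47.4% → Team Alpha
(The Infra team wins every ticket group but Team Alpha wins overall — the Infra team's tickets skew toward the low-rate P0 group.)

Team Alpha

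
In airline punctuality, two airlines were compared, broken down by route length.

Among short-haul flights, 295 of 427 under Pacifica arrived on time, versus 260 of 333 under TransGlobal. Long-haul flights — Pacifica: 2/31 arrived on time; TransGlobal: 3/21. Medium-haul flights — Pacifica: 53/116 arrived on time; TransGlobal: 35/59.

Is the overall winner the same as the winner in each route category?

Short-haul: Pacifica 295/427 = 69.1%, TransGlobal 260/333 = 78.1% → TransGlobal
Long-haul: Pacifica 2/31 = 6.5%, TransGlobal 3/21 = 14.3% → TransGlobal
Medium-haul: Pacifica 53/116 = 45.7%, TransGlobal 35/59 = 59.3% → TransGlobal
Overall: Pacifica 350/574 = 61.0%, TransGlobal 298/413 = 72.2% → TransGlobal
TransGlobal wins overall and in every route group — no reversal.

Yes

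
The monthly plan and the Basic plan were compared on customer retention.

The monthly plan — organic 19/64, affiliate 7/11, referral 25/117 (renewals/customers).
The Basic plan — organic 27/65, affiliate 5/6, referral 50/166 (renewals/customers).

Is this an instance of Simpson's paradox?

Organic: the monthly plan 19/64 = 29.7%, the Basic plan 27/65 = 41.5% → the Basic plan
Affiliate: the monthly plan 7/11 = 63.6%, the Basic plan 5/6 = 83.3% → the Basic plan
Referral: the monthly plan 25/117 = 21.4%, the Basic plan 50/166 = 30.1% → the Basic plan
Overall: the monthly plan 51/192 = 26.6%, the Basic plan 82/237 = 34.6% → the Basic plan
The Basic plan wins overall and in every signup group — no reversal.

No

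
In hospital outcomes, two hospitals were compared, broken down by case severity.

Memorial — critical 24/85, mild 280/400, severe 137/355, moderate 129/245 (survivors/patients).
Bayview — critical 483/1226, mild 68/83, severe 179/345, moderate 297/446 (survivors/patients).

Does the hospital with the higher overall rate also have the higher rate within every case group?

Critical: Memorial 24/85 = 28.2%, Bayview 483/1226 = 39.4% → Bayview
Mild: Memorial 280/400 = 70.0%, Bayview 68/83 = 81.9% → Bayview
Severe: Memorial 137/355 = 38.6%, Bayview 179/345 = 51.9% → Bayview
Moderate: Memorial 129/245 = 52.7%, Bayview 297/446 = 66.6% → Bayview
Overall: Memorial 570/1085 = 52.5%, Bayview 1027/2100 = 48.9% → Memorial
Bayview wins each case group but Memorial wins overall — the comparison reverses. Bayview's patients skew toward critical, which has a lower base rate.

No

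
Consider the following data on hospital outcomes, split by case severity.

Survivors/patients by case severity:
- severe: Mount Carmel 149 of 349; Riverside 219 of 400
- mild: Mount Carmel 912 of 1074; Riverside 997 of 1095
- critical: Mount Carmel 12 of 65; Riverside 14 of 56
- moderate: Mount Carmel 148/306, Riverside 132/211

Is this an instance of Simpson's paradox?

No

Severe: Mount Carmel 149/349 = 42.7%, Riverside 219/400 = 54.8% → Riverside
Mild: Mount Carmel 912/1074 = 84.9%, Riverside 997/1095 = 91.1% → Riverside
Critical: Mount Carmel 12/65 = 18.5%, Riverside 14/56 = 25.0% → Riverside
Moderate: Mount Carmel 148/306 = 48.4%, Riverside 132/211 = 62.6% → Riverside
Overall: Mount Carmel 1221/1794 = 68.1%, Riverside 1362/1762 = 77.3% → Riverside
Riverside wins overall and in every case group — no reversal.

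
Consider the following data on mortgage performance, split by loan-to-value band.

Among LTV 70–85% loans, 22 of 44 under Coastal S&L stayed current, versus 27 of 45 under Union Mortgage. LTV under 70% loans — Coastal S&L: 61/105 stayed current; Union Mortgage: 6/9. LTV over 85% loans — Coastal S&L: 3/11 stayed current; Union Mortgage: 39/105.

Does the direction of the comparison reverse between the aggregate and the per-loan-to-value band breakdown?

LTV 70–85%: Coastal S&L 22/44 = 50.0%, Union Mortgage 27/45 = 60.0% → Union Mortgage
LTV under 70%: Coastal S&L 61/105 = 58.1%, Union Mortgage 6/9 = 66.7% → Union Mortgage
LTV over 85%: Coastal S&L 3/11 = 27.3%, Union Mortgage 39/105 = 37.1% → Union Mortgage
Overall: Coastal S&L 86/160 = 53.8%, Union Mortgage 72/159 = 45.3% → Coastal S&L
Union Mortgage wins each loan-to-value group but Coastal S&L wins overall — the comparison reverses. Union Mortgage's loans skew toward LTV over 85%, which has a lower base rate.

Yes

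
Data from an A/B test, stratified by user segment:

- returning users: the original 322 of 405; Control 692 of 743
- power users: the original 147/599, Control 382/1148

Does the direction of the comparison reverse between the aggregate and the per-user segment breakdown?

Returning users: the original 322/405 = 79.5%, Control 692/743 = 93.1% → Control
Power users: the original 147/599 = 24.5%, Control 382/1148 = 33.3% → Control
Overall: the original 469/1004 = 46.7%, Control 1074/1891 = 56.8% → Control
Control wins overall and in every user group — no reversal.

No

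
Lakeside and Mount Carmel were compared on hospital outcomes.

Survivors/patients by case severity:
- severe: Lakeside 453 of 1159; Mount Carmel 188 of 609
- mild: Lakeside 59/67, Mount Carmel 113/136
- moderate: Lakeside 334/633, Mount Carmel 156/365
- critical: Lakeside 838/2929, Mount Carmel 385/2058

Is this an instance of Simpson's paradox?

No

Severe: Lakeside 453/1159 = 39.1%, Mount Carmel 188/609 = 30.9% → Lakeside
Mild: Lakeside 59/67 = 88.1%, Mount Carmel 113/136 = 83.1% → Lakeside
Moderate: Lakeside 334/633 = 52.8%, Mount Carmel 156/365 = 42.7% → Lakeside
Critical: Lakeside 838/2929 = 28.6%, Mount Carmel 385/2058 = 18.7% → Lakeside
Overall: Lakeside 1684/4788 = 35.2%, Mount Carmel 842/3168 = 26.6% → Lakeside
Lakeside wins overall and in every case group — no reversal.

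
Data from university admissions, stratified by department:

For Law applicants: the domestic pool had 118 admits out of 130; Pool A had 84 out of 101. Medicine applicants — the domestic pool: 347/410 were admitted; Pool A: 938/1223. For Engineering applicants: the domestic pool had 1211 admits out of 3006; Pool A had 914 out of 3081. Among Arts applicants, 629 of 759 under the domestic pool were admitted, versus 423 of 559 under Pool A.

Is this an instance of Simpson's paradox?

Law: the domestic pool 118/130 = 90.8%, Pool A 84/101 = 83.2% → the domestic pool
Medicine: the domestic pool 347/410 = 84.6%, Pool A 938/1223 = 76.7% → the domestic pool
Engineering: the domestic pool 1211/3006 = 40.3%, Pool A 914/3081 = 29.7% → the domestic pool
Arts: the domestic pool 629/759 = 82.9%, Pool A 423/559 = 75.7% → the domestic pool
Overall: the domestic pool 2305/4305 = 53.5%, Pool A 2359/4964 = 47.5% → the domestic pool
The domestic pool wins overall and in every department group — no reversal.

No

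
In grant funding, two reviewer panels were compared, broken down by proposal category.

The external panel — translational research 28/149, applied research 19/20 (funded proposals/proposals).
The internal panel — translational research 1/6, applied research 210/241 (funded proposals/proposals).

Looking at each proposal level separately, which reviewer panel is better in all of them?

Translational research: the external panel 28/149 = 18.8%, the internal panel 1/6 = 16.7% → the external panel
Applied research: the external panel 19/20 = 95.0%, the internal panel 210/241 = 87.1% → the external panel
The external panel has the higher rate in both groups.

the external panel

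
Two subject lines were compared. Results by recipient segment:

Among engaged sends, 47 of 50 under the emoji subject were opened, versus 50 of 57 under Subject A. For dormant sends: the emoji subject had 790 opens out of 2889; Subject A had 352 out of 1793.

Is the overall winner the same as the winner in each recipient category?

Yes

Engaged: the emoji subject 47/50 = 94.0%, Subject A 50/57 = 87.7% → the emoji subject
Dormant: the emoji subject 790/2889 = 27.3%, Subject A 352/1793 = 19.6% → the emoji subject
Overall: the emoji subject 837/2939 = 28.5%, Subject A 402/1850 = 21.7% → the emoji subject
The emoji subject wins overall and in every recipient group — no reversal.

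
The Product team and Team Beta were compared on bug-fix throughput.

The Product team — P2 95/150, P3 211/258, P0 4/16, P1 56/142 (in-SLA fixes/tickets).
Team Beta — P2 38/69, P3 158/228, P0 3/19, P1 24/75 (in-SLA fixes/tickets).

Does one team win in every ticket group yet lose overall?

No

P2: the Product team 95/150 = 63.3%, Team Beta 38/69 = 55.1% → the Product team
P3: the Product team 211/258 = 81.8%, Team Beta 158/228 = 69.3% → the Product team
P0: the Product team 4/16 = 25.0%, Team Beta 3/19 = 15.8% → the Product team
P1: the Product team 56/142 = 39.4%, Team Beta 24/75 = 32.0% → the Product team
Overall: the Product team 366/566 = 64.7%, Team Beta 223/391 = 57.0% → the Product team
The Product team wins overall and in every ticket group — no reversal.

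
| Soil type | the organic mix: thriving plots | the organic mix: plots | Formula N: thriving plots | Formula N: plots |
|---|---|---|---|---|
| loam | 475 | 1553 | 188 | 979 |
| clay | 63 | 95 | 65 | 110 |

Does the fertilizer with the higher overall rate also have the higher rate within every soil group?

Loam: the organic mix 475/1553 = 30.6%, Formula N 188/979 = 19.2% → the organic mix
Clay: the organic mix 63/95 = 66.3%, Formula N 65/110 = 59.1% → the organic mix
Overall: the organic mix 538/1648 = 32.6%, Formula N 253/1089 = 23.2% → the organic mix
The organic mix wins overall and in every soil group — no reversal.

Yes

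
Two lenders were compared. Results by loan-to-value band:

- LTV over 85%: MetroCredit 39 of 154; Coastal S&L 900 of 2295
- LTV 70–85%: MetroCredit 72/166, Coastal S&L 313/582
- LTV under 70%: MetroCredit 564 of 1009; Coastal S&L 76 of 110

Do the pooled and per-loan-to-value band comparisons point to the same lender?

No

LTV over 85%: MetroCredit 39/154 = 25.3%, Coastal S&L 900/2295 = 39.2% → Coastal S&L
LTV 70–85%: MetroCredit 72/166 = 43.4%, Coastal S&L 313/582 = 53.8% → Coastal S&L
LTV under 70%: MetroCredit 564/1009 = 55.9%, Coastal S&L 76/110 = 69.1% → Coastal S&L
Overall: MetroCredit 675/1329 = 50.8%, Coastal S&L 1289/2987 = 43.2% → MetroCredit
Coastal S&L wins each loan-to-value group but MetroCredit wins overall — the comparison reverses. Coastal S&L's loans skew toward LTV over 85%, which has a lower base rate.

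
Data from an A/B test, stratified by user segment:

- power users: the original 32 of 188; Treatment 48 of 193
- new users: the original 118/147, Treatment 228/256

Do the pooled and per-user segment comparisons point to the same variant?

Power users: the original 32/188 = 17.0%, Treatment 48/193 = 24.9% → Treatment
New users: the original 118/147 = 80.3%, Treatment 228/256 = 89.1% → Treatment
Overall: the original 150/335 = 44.8%, Treatment 276/449 = 61.5% → Treatment
Treatment wins overall and in every user group — no reversal.

Yes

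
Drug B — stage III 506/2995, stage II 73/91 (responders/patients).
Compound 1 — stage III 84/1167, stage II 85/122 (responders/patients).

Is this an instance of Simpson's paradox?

Stage III: Drug B 506/2995 = 16.9%, Compound 1 84/1167 = 7.2% → Drug B
Stage II: Drug B 73/91 = 80.2%, Compound 1 85/122 = 69.7% → Drug B
Overall: Drug B 579/3086 = 18.8%, Compound 1 169/1289 = 13.1% → Drug B
Drug B wins overall and in every disease group — no reversal.

No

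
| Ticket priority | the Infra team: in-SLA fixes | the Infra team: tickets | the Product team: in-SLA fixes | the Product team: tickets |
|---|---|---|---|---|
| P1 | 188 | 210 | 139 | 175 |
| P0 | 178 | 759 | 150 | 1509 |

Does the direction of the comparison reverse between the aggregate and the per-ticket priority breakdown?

No

P1: the Infra team 188/210 = 89.5%, the Product team 139/175 = 79.4% → the Infra team
P0: the Infra team 178/759 = 23.5%, the Product team 150/1509 = 9.9% → the Infra team
Overall: the Infra team 366/969 = 37.8%, the Product team 289/1684 = 17.2% → the Infra team
The Infra team wins overall and in every ticket group — no reversal.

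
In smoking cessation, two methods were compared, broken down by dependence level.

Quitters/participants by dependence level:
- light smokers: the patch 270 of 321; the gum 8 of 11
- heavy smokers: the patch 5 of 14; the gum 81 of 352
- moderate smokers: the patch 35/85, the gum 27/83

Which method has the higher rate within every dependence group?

Light smokers: the patch 270/321 = 84.1%, the gum 8/11 = 72.7% → the patch
Heavy smokers: the patch 5/14 = 35.7%, the gum 81/352 = 23.0% → the patch
Moderate smokers: the patch 35/85 = 41.2%, the gum 27/83 = 32.5% → the patch
The patch has the higher rate in all 3 groups.

the patch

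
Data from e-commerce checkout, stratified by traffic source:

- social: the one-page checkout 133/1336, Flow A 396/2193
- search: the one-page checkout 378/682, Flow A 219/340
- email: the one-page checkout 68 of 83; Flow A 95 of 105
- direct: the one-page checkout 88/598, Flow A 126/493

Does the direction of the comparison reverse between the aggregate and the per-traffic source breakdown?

Social: the one-page checkout 133/1336 = 10.0%, Flow A 396/2193 = 18.1% → Flow A
Search: the one-page checkout 378/682 = 55.4%, Flow A 219/340 = 64.4% → Flow A
Email: the one-page checkout 68/83 = 81.9%, Flow A 95/105 = 90.5% → Flow A
Direct: the one-page checkout 88/598 = 14.7%, Flow A 126/493 = 25.6% → Flow A
Overall: the one-page checkout 667/2699 = 24.7%, Flow A 836/3131 = 26.7% → Flow A
Flow A wins overall and in every traffic group — no reversal.

No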